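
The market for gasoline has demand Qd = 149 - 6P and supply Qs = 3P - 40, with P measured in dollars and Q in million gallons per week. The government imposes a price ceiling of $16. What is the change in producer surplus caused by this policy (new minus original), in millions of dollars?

Setting quantity demanded equal to quantity supplied, 149 - 6P = 3P - 40, gives P* = 21 and Q* = 23.
Because the ceiling (16) lies below the market-clearing price, it is binding.
At P = 16: Qd = 149 - 6·16 = 53 and Qs = 3·16 - 40 = 8.
Producer surplus without the control is ½ · (21 - 40/3) · 23 = 529/6.
With the ceiling, producers sell 8 units at 16, so PS = ½ · (16 - 40/3) · 8 = 32/3.
Change in producer surplus = 32/3 - 529/6 = -77.5.

-77.5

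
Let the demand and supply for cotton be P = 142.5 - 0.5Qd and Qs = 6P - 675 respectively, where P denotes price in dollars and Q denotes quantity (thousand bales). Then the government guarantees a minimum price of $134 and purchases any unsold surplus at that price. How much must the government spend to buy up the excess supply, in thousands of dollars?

Rearranging demand gives Qd = 285 - 2P. Equilibrium: 285 - 2P = 6P - 675, so 960 = 8P and P* = 120, Q* = 45.
The floor of 134 is above the equilibrium price 120, so it binds.
At P = 134: Qd = 285 - 2·134 = 17 and Qs = 6·134 - 675 = 129.
Surplus = Qs - Qd = 112.
Government expenditure = surplus × support price = 112 × 134 = 15008.

15008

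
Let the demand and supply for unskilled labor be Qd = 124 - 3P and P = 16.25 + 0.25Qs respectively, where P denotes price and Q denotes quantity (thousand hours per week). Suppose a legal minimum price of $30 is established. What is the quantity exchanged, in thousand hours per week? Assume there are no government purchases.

Rearranging supply gives Qs = 4P - 65. In a free market, 124 - 3P = 4P - 65 gives the equilibrium P* = 27, Q* = 43.
Because the floor (30) lies above the market-clearing price, it is binding.
At P = 30: Qd = 124 - 3·30 = 34 and Qs = 4·30 - 65 = 55.
The quantity actually transacted is the short side, demand: 34.

34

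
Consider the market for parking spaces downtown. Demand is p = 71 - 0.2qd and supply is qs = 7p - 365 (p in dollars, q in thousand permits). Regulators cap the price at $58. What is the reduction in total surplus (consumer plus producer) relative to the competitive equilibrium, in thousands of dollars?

Rearranging demand gives qd = 355 - 5p. In a free market, 355 - 5p = 7p - 365 gives the equilibrium p* = 60, q* = 55.
The ceiling of 58 is below the equilibrium price 60, so it binds.
At p = 58: qd = 355 - 5·58 = 65 and qs = 7·58 - 365 = 41.
Quantity traded falls to 41. At q = 41 the demand price is (355 - 41)/5 = 62.8 and the supply price is (365 + 41)/7 = 58.
Deadweight loss = ½ · (62.8 - 58) · (55 - 41) = ½ · 4.8 · 14 = 33.6.

33.6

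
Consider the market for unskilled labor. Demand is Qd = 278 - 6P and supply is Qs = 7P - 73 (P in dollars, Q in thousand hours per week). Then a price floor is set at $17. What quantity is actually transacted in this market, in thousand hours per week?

116

Setting quantity demanded equal to quantity supplied, 278 - 6P = 7P - 73, gives P* = 27 and Q* = 116.
Since 17 is below P* = 27, the floor does not bind and the free-market outcome prevails.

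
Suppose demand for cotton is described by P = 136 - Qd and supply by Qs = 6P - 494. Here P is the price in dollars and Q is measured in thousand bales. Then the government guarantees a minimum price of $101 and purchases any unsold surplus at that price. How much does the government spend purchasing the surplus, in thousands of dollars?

7777

Rearranging demand gives Qd = 136 - P. In a free market, 136 - P = 6P - 494 gives the equilibrium P* = 90, Q* = 46.
Since 101 > 90, the floor is binding.
At P = 101: Qd = 136 - 101 = 35 and Qs = 6·101 - 494 = 112.
Surplus = Qs - Qd = 77.
Government expenditure = surplus × support price = 77 × 101 = 7777.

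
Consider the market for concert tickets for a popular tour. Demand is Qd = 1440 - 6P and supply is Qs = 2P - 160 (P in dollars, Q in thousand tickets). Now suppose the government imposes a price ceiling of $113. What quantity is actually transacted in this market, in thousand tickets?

66

Without the control the market clears where 1440 - 6P = 2P - 160, i.e. P* = 200 and Q* = 240.
Because the ceiling (113) lies below the market-clearing price, it is binding.
At P = 113: Qd = 1440 - 6·113 = 762 and Qs = 2·113 - 160 = 66.
The quantity actually transacted is the short side, supply: 66.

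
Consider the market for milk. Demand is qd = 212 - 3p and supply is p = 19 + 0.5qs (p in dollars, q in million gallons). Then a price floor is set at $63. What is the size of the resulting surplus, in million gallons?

65

Rearranging supply gives qs = 2p - 38. Setting quantity demanded equal to quantity supplied, 212 - 3p = 2p - 38, gives p* = 50 and q* = 62.
Since 63 > 50, the floor is binding.
At p = 63: qd = 212 - 3·63 = 23 and qs = 2·63 - 38 = 88.
Surplus = qs - qd = 88 - 23 = 65.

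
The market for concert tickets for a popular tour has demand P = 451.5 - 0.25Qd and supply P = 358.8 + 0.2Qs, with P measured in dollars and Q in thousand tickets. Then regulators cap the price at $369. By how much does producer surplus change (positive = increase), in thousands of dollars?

Rearranging demand gives Qd = 1806 - 4P; rearranging supply gives Qs = 5P - 1794. Equilibrium: 1806 - 4P = 5P - 1794, so 3600 = 9P and P* = 400, Q* = 206.
The ceiling of 369 is below the equilibrium price 400, so it binds.
At P = 369: Qd = 1806 - 4·369 = 330 and Qs = 5·369 - 1794 = 51.
Producer surplus without the control is ½ · (400 - 358.8) · 206 = 4243.6.
With the ceiling, producers sell 51 units at 369, so PS = ½ · (369 - 358.8) · 51 = 260.1.
Change in producer surplus = 260.1 - 4243.6 = -3983.5.

-3983.5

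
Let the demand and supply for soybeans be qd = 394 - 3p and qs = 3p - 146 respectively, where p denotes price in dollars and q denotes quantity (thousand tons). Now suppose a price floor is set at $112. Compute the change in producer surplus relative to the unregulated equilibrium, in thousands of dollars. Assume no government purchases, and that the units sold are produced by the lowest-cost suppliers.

550

Without the control the market clears where 394 - 3p = 3p - 146, i.e. p* = 90 and q* = 124.
The floor of 112 is above the equilibrium price 90, so it binds.
At p = 112: qd = 394 - 3·112 = 58 and qs = 3·112 - 146 = 190.
Producer surplus without the control is ½ · (90 - 146/3) · 124 = 7688/3.
With the floor, 58 units are sold at 112. The supply price at q = 58 is 68, so PS = ½ · [(112 - 146/3) + (112 - 68)] · 58 = 9338/3.
Change in producer surplus = 9338/3 - 7688/3 = 550.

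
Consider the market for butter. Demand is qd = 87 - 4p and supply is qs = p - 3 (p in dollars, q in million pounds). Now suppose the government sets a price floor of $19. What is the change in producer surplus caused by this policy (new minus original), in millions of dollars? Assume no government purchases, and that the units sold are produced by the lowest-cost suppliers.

Without the control the market clears where 87 - 4p = p - 3, i.e. p* = 18 and q* = 15.
Since 19 > 18, the floor is binding.
At p = 19: qd = 87 - 4·19 = 11 and qs = 19 - 3 = 16.
Producer surplus without the control is ½ · (18 - 3) · 15 = 112.5.
With the floor, 11 units are sold at 19. The supply price at q = 11 is 14, so PS = ½ · [(19 - 3) + (19 - 14)] · 11 = 115.5.
Change in producer surplus = 115.5 - 112.5 = 3.

3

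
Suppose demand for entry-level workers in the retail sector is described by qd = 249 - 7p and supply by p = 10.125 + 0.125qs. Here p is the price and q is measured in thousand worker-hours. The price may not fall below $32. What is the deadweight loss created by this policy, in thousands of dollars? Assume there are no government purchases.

656.25

Rearranging supply gives qs = 8p - 81. In a free market, 249 - 7p = 8p - 81 gives the equilibrium p* = 22, q* = 95.
Since 32 > 22, the floor is binding.
At p = 32: qd = 249 - 7·32 = 25 and qs = 8·32 - 81 = 175.
Quantity traded falls to 25. At q = 25 the demand price is (249 - 25)/7 = 32 and the supply price is (81 + 25)/8 = 13.25.
Deadweight loss = ½ · (32 - 13.25) · (95 - 25) = ½ · 18.75 · 70 = 656.25.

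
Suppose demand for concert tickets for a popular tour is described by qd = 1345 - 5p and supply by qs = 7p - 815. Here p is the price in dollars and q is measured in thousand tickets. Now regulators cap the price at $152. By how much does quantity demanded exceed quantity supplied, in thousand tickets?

Without the control the market clears where 1345 - 5p = 7p - 815, i.e. p* = 180 and q* = 445.
The ceiling of 152 is below the equilibrium price 180, so it binds.
At p = 152: qd = 1345 - 5·152 = 585 and qs = 7·152 - 815 = 249.
Shortage = qd - qs = 585 - 249 = 336.

336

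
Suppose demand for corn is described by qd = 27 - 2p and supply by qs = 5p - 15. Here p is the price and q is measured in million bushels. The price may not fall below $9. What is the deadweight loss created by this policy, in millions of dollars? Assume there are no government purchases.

Setting quantity demanded equal to quantity supplied, 27 - 2p = 5p - 15, gives p* = 6 and q* = 15.
Because the floor (9) lies above the market-clearing price, it is binding.
At p = 9: qd = 27 - 2·9 = 9 and qs = 5·9 - 15 = 30.
Quantity traded falls to 9. At q = 9 the demand price is (27 - 9)/2 = 9 and the supply price is (15 + 9)/5 = 4.8.
Deadweight loss = ½ · (9 - 4.8) · (15 - 9) = ½ · 4.2 · 6 = 12.6.

12.6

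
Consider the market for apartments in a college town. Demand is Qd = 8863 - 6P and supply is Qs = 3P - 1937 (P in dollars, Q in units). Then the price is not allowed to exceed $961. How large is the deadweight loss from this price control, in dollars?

128522.25

In a free market, 8863 - 6P = 3P - 1937 gives the equilibrium P* = 1200, Q* = 1663.
Because the ceiling (961) lies below the market-clearing price, it is binding.
At P = 961: Qd = 8863 - 6·961 = 3097 and Qs = 3·961 - 1937 = 946.
Quantity traded falls to 946. At Q = 946 the demand price is (8863 - 946)/6 = 1319.5 and the supply price is (1937 + 946)/3 = 961.
Deadweight loss = ½ · (1319.5 - 961) · (1663 - 946) = ½ · 358.5 · 717 = 128522.25.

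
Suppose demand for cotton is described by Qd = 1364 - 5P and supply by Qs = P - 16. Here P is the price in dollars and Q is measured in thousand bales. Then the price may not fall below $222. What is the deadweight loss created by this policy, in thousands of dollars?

Equilibrium: 1364 - 5P = P - 16, so 1380 = 6P and P* = 230, Q* = 214.
Since 222 is below P* = 230, the floor does not bind and the free-market outcome prevails.
Since the control does not bind, no trades are prevented and deadweight loss is zero.

0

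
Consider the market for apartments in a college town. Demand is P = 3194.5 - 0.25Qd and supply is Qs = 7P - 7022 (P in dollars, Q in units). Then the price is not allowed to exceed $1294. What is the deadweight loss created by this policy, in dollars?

Rearranging demand gives Qd = 12778 - 4P. Equilibrium: 12778 - 4P = 7P - 7022, so 19800 = 11P and P* = 1800, Q* = 5578.
The ceiling of 1294 is below the equilibrium price 1800, so it binds.
At P = 1294: Qd = 12778 - 4·1294 = 7602 and Qs = 7·1294 - 7022 = 2036.
Quantity traded falls to 2036. At Q = 2036 the demand price is (12778 - 2036)/4 = 2685.5 and the supply price is (7022 + 2036)/7 = 1294.
Deadweight loss = ½ · (2685.5 - 1294) · (5578 - 2036) = ½ · 1391.5 · 3542 = 2464346.5.

2464346.5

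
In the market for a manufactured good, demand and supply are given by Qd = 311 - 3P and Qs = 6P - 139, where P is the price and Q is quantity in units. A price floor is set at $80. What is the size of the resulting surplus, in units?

270

Setting quantity demanded equal to quantity supplied, 311 - 3P = 6P - 139, gives P* = 50 and Q* = 161.
Since 80 > 50, the floor is binding.
At P = 80: Qd = 311 - 3·80 = 71 and Qs = 6·80 - 139 = 341.
Surplus = Qs - Qd = 341 - 71 = 270.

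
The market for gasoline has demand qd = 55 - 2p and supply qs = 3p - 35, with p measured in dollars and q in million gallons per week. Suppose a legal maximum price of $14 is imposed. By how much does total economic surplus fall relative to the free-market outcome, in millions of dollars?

Setting quantity demanded equal to quantity supplied, 55 - 2p = 3p - 35, gives p* = 18 and q* = 19.
Since 14 < 18, the ceiling is binding.
At p = 14: qd = 55 - 2·14 = 27 and qs = 3·14 - 35 = 7.
Quantity traded falls to 7. At q = 7 the demand price is (55 - 7)/2 = 24 and the supply price is (35 + 7)/3 = 14.
Deadweight loss = ½ · (24 - 14) · (19 - 7) = ½ · 10 · 12 = 60.

60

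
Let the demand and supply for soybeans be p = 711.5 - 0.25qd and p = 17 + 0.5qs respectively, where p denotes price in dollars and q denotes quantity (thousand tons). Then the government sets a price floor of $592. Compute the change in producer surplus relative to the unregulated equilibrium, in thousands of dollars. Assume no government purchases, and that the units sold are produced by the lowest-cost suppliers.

3360

Rearranging demand gives qd = 2846 - 4p; rearranging supply gives qs = 2p - 34. Setting quantity demanded equal to quantity supplied, 2846 - 4p = 2p - 34, gives p* = 480 and q* = 926.
Since 592 > 480, the floor is binding.
At p = 592: qd = 2846 - 4·592 = 478 and qs = 2·592 - 34 = 1150.
Producer surplus without the control is ½ · (480 - 17) · 926 = 214369.
With the floor, 478 units are sold at 592. The supply price at q = 478 is 256, so PS = ½ · [(592 - 17) + (592 - 256)] · 478 = 217729.
Change in producer surplus = 217729 - 214369 = 3360.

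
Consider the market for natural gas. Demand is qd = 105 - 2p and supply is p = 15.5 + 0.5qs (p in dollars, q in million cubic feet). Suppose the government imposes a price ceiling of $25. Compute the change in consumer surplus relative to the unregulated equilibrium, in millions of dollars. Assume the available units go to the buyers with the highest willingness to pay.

Rearranging supply gives qs = 2p - 31. Setting quantity demanded equal to quantity supplied, 105 - 2p = 2p - 31, gives p* = 34 and q* = 37.
Since 25 < 34, the ceiling is binding.
At p = 25: qd = 105 - 2·25 = 55 and qs = 2·25 - 31 = 19.
Consumer surplus without the control is ½ · (52.5 - 34) · 37 = 342.25.
With the ceiling, 19 units are sold at 25 (assume they go to the highest-value buyers). The demand price at q = 19 is 43, so CS = ½ · [(52.5 - 25) + (43 - 25)] · 19 = 432.25.
Change in consumer surplus = 432.25 - 342.25 = 90.

90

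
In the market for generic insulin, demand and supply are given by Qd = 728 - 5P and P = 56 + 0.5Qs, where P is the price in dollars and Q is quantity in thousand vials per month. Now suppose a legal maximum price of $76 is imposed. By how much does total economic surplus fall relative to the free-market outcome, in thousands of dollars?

Rearranging supply gives Qs = 2P - 112. Setting quantity demanded equal to quantity supplied, 728 - 5P = 2P - 112, gives P* = 120 and Q* = 128.
Since 76 < 120, the ceiling is binding.
At P = 76: Qd = 728 - 5·76 = 348 and Qs = 2·76 - 112 = 40.
Quantity traded falls to 40. At Q = 40 the demand price is (728 - 40)/5 = 137.6 and the supply price is (112 + 40)/2 = 76.
Deadweight loss = ½ · (137.6 - 76) · (128 - 40) = ½ · 61.6 · 88 = 2710.4.

2710.4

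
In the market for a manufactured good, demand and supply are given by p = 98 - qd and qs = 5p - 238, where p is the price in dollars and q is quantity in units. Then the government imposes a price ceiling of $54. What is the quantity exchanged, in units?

32

Rearranging demand gives qd = 98 - p. Equilibrium: 98 - p = 5p - 238, so 336 = 6p and p* = 56, q* = 42.
Because the ceiling (54) lies below the market-clearing price, it is binding.
At p = 54: qd = 98 - 54 = 44 and qs = 5·54 - 238 = 32.
The quantity actually transacted is the short side, supply: 32.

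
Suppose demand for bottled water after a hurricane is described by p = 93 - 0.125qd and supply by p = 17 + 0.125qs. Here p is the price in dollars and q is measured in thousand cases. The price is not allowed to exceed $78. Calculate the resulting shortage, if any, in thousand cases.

0

Rearranging demand gives qd = 744 - 8p; rearranging supply gives qs = 8p - 136. In a free market, 744 - 8p = 8p - 136 gives the equilibrium p* = 55, q* = 304.
The ceiling of 78 is above the equilibrium price 55, so it is not binding; the market clears at p* = 55, q* = 304.
Since the control does not bind, there is no shortage.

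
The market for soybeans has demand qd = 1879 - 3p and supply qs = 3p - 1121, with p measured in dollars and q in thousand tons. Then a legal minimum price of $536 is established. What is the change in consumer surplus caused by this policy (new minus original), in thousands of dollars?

-11700

In a free market, 1879 - 3p = 3p - 1121 gives the equilibrium p* = 500, q* = 379.
Because the floor (536) lies above the market-clearing price, it is binding.
At p = 536: qd = 1879 - 3·536 = 271 and qs = 3·536 - 1121 = 487.
Consumer surplus without the control is ½ · (1879/3 - 500) · 379 = 143641/6.
With the floor, consumers buy 271 units at 536, so CS = ½ · (1879/3 - 536) · 271 = 73441/6.
Change in consumer surplus = 73441/6 - 143641/6 = -11700.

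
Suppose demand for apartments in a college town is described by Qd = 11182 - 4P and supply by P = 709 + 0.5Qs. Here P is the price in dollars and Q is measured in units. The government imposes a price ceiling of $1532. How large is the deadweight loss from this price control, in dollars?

483936

Rearranging supply gives Qs = 2P - 1418. Setting quantity demanded equal to quantity supplied, 11182 - 4P = 2P - 1418, gives P* = 2100 and Q* = 2782.
The ceiling of 1532 is below the equilibrium price 2100, so it binds.
At P = 1532: Qd = 11182 - 4·1532 = 5054 and Qs = 2·1532 - 1418 = 1646.
Quantity traded falls to 1646. At Q = 1646 the demand price is (11182 - 1646)/4 = 2384 and the supply price is (1418 + 1646)/2 = 1532.
Deadweight loss = ½ · (2384 - 1532) · (2782 - 1646) = ½ · 852 · 1136 = 483936.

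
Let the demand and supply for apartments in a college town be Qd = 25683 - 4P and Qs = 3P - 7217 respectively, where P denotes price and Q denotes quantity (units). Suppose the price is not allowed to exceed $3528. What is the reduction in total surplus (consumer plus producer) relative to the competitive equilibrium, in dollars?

3605658

In a free market, 25683 - 4P = 3P - 7217 gives the equilibrium P* = 4700, Q* = 6883.
The ceiling of 3528 is below the equilibrium price 4700, so it binds.
At P = 3528: Qd = 25683 - 4·3528 = 11571 and Qs = 3·3528 - 7217 = 3367.
Quantity traded falls to 3367. At Q = 3367 the demand price is (25683 - 3367)/4 = 5579 and the supply price is (7217 + 3367)/3 = 3528.
Deadweight loss = ½ · (5579 - 3528) · (6883 - 3367) = ½ · 2051 · 3516 = 3605658.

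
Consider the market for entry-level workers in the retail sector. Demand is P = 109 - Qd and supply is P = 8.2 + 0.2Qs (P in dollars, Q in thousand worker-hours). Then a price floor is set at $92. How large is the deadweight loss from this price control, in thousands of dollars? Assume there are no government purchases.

Rearranging demand gives Qd = 109 - P; rearranging supply gives Qs = 5P - 41. Setting quantity demanded equal to quantity supplied, 109 - P = 5P - 41, gives P* = 25 and Q* = 84.
Since 92 > 25, the floor is binding.
At P = 92: Qd = 109 - 92 = 17 and Qs = 5·92 - 41 = 419.
Quantity traded falls to 17. At Q = 17 the demand price is 109 - 17 = 92 and the supply price is (41 + 17)/5 = 11.6.
Deadweight loss = ½ · (92 - 11.6) · (84 - 17) = ½ · 80.4 · 67 = 2693.4.

2693.4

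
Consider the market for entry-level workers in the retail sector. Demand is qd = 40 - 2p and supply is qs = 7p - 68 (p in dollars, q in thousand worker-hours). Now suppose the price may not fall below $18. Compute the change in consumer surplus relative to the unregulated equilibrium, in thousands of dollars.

-60

In a free market, 40 - 2p = 7p - 68 gives the equilibrium p* = 12, q* = 16.
Because the floor (18) lies above the market-clearing price, it is binding.
At p = 18: qd = 40 - 2·18 = 4 and qs = 7·18 - 68 = 58.
Consumer surplus without the control is ½ · (20 - 12) · 16 = 64.
With the floor, consumers buy 4 units at 18, so CS = ½ · (20 - 18) · 4 = 4.
Change in consumer surplus = 4 - 64 = -60.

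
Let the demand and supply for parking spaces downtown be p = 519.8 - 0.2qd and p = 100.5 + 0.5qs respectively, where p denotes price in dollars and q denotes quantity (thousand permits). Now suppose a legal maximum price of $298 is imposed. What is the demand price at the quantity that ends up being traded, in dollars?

440.8

Rearranging demand gives qd = 2599 - 5p; rearranging supply gives qs = 2p - 201. Setting quantity demanded equal to quantity supplied, 2599 - 5p = 2p - 201, gives p* = 400 and q* = 599.
The ceiling of 298 is below the equilibrium price 400, so it binds.
At p = 298: qd = 2599 - 5·298 = 1109 and qs = 2·298 - 201 = 395.
Only 395 units reach the market. On the demand curve, the marginal buyer's willingness to pay at q = 395 is (2599 - 395)/5 = 440.8.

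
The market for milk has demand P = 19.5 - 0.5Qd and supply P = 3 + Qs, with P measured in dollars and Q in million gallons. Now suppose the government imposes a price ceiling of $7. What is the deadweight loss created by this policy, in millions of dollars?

Rearranging demand gives Qd = 39 - 2P; rearranging supply gives Qs = P - 3. Equilibrium: 39 - 2P = P - 3, so 42 = 3P and P* = 14, Q* = 11.
Because the ceiling (7) lies below the market-clearing price, it is binding.
At P = 7: Qd = 39 - 2·7 = 25 and Qs = 7 - 3 = 4.
Quantity traded falls to 4. At Q = 4 the demand price is (39 - 4)/2 = 17.5 and the supply price is 3 + 4 = 7.
Deadweight loss = ½ · (17.5 - 7) · (11 - 4) = ½ · 10.5 · 7 = 36.75.

36.75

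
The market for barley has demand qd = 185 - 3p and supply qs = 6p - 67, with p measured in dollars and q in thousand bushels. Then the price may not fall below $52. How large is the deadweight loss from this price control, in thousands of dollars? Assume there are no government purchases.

1296

Equilibrium: 185 - 3p = 6p - 67, so 252 = 9p and p* = 28, q* = 101.
Since 52 > 28, the floor is binding.
At p = 52: qd = 185 - 3·52 = 29 and qs = 6·52 - 67 = 245.
Quantity traded falls to 29. At q = 29 the demand price is (185 - 29)/3 = 52 and the supply price is (67 + 29)/6 = 16.
Deadweight loss = ½ · (52 - 16) · (101 - 29) = ½ · 36 · 72 = 1296.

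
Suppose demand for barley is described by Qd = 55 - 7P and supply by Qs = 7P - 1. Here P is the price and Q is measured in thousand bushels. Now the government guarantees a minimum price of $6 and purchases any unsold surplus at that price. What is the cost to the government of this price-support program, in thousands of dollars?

Equilibrium: 55 - 7P = 7P - 1, so 56 = 14P and P* = 4, Q* = 27.
Since 6 > 4, the floor is binding.
At P = 6: Qd = 55 - 7·6 = 13 and Qs = 7·6 - 1 = 41.
Surplus = Qs - Qd = 28.
Government expenditure = surplus × support price = 28 × 6 = 168.

168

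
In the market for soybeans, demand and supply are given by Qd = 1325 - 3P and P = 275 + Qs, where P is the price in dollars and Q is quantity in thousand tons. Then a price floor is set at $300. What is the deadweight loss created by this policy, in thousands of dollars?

Rearranging supply gives Qs = P - 275. Setting quantity demanded equal to quantity supplied, 1325 - 3P = P - 275, gives P* = 400 and Q* = 125.
Since 300 is below P* = 400, the floor does not bind and the free-market outcome prevails.
Since the control does not bind, no trades are prevented and deadweight loss is zero.

0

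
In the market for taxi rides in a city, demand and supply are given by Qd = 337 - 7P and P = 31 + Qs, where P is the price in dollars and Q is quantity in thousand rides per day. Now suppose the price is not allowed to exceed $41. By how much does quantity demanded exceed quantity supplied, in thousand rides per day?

Rearranging supply gives Qs = P - 31. Equilibrium: 337 - 7P = P - 31, so 368 = 8P and P* = 46, Q* = 15.
The ceiling of 41 is below the equilibrium price 46, so it binds.
At P = 41: Qd = 337 - 7·41 = 50 and Qs = 41 - 31 = 10.
Shortage = Qd - Qs = 50 - 10 = 40.

40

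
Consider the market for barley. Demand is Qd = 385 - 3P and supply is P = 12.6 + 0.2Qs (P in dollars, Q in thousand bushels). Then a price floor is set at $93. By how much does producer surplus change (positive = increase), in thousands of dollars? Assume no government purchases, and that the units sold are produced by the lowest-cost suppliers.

2689.9

Rearranging supply gives Qs = 5P - 63. Without the control the market clears where 385 - 3P = 5P - 63, i.e. P* = 56 and Q* = 217.
Because the floor (93) lies above the market-clearing price, it is binding.
At P = 93: Qd = 385 - 3·93 = 106 and Qs = 5·93 - 63 = 402.
Producer surplus without the control is ½ · (56 - 12.6) · 217 = 4708.9.
With the floor, 106 units are sold at 93. The supply price at Q = 106 is 33.8, so PS = ½ · [(93 - 12.6) + (93 - 33.8)] · 106 = 7398.8.
Change in producer surplus = 7398.8 - 4708.9 = 2689.9.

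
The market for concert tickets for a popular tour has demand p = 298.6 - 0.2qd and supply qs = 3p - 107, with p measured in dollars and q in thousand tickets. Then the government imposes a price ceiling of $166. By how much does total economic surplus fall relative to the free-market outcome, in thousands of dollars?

Rearranging demand gives qd = 1493 - 5p. Setting quantity demanded equal to quantity supplied, 1493 - 5p = 3p - 107, gives p* = 200 and q* = 493.
Because the ceiling (166) lies below the market-clearing price, it is binding.
At p = 166: qd = 1493 - 5·166 = 663 and qs = 3·166 - 107 = 391.
Quantity traded falls to 391. At q = 391 the demand price is (1493 - 391)/5 = 220.4 and the supply price is (107 + 391)/3 = 166.
Deadweight loss = ½ · (220.4 - 166) · (493 - 391) = ½ · 54.4 · 102 = 2774.4.

2774.4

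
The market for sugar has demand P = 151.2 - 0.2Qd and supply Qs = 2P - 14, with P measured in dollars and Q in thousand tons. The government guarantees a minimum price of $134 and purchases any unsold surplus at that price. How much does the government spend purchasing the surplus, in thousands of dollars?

22512

Rearranging demand gives Qd = 756 - 5P. Setting quantity demanded equal to quantity supplied, 756 - 5P = 2P - 14, gives P* = 110 and Q* = 206.
Since 134 > 110, the floor is binding.
At P = 134: Qd = 756 - 5·134 = 86 and Qs = 2·134 - 14 = 254.
Surplus = Qs - Qd = 168.
Government expenditure = surplus × support price = 168 × 134 = 22512.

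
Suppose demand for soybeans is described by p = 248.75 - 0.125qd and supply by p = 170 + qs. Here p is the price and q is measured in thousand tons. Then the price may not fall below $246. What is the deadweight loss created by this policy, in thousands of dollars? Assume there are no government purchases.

Rearranging demand gives qd = 1990 - 8p; rearranging supply gives qs = p - 170. In a free market, 1990 - 8p = p - 170 gives the equilibrium p* = 240, q* = 70.
Since 246 > 240, the floor is binding.
At p = 246: qd = 1990 - 8·246 = 22 and qs = 246 - 170 = 76.
Quantity traded falls to 22. At q = 22 the demand price is (1990 - 22)/8 = 246 and the supply price is 170 + 22 = 192.
Deadweight loss = ½ · (246 - 192) · (70 - 22) = ½ · 54 · 48 = 1296.

1296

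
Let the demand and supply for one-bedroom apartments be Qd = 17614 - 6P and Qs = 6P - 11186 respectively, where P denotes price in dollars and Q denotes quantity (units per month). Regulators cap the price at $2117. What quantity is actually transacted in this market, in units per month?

1516

Equilibrium: 17614 - 6P = 6P - 11186, so 28800 = 12P and P* = 2400, Q* = 3214.
Since 2117 < 2400, the ceiling is binding.
At P = 2117: Qd = 17614 - 6·2117 = 4912 and Qs = 6·2117 - 11186 = 1516.
The quantity actually transacted is the short side, supply: 1516.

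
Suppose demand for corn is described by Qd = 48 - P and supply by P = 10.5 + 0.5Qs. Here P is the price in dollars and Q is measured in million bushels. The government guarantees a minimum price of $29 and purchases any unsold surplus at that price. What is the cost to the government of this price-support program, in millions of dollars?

Rearranging supply gives Qs = 2P - 21. In a free market, 48 - P = 2P - 21 gives the equilibrium P* = 23, Q* = 25.
The floor of 29 is above the equilibrium price 23, so it binds.
At P = 29: Qd = 48 - 29 = 19 and Qs = 2·29 - 21 = 37.
Surplus = Qs - Qd = 18.
Government expenditure = surplus × support price = 18 × 29 = 522.

522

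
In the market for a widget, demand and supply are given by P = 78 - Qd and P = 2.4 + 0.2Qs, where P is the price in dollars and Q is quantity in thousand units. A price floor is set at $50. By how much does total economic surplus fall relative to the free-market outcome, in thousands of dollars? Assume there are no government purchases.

Rearranging demand gives Qd = 78 - P; rearranging supply gives Qs = 5P - 12. Setting quantity demanded equal to quantity supplied, 78 - P = 5P - 12, gives P* = 15 and Q* = 63.
Since 50 > 15, the floor is binding.
At P = 50: Qd = 78 - 50 = 28 and Qs = 5·50 - 12 = 238.
Quantity traded falls to 28. At Q = 28 the demand price is 78 - 28 = 50 and the supply price is (12 + 28)/5 = 8.
Deadweight loss = ½ · (50 - 8) · (63 - 28) = ½ · 42 · 35 = 735.

735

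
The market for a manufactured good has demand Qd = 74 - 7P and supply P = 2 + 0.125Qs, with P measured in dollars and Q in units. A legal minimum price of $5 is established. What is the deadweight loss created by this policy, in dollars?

Rearranging supply gives Qs = 8P - 16. Setting quantity demanded equal to quantity supplied, 74 - 7P = 8P - 16, gives P* = 6 and Q* = 32.
The floor of 5 is below the equilibrium price 6, so it is not binding; the market clears at P* = 6, Q* = 32.
Since the control does not bind, no trades are prevented and deadweight loss is zero.

0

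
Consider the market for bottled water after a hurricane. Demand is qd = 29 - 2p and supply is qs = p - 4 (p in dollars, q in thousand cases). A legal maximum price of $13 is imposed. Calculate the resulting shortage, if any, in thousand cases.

0

Setting quantity demanded equal to quantity supplied, 29 - 2p = p - 4, gives p* = 11 and q* = 7.
The ceiling of 13 is above the equilibrium price 11, so it is not binding; the market clears at p* = 11, q* = 7.
Since the control does not bind, there is no shortage.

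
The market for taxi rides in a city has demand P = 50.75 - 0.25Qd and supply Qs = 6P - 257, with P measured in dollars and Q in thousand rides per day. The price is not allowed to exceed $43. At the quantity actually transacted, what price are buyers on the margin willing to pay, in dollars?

50.5

Rearranging demand gives Qd = 203 - 4P. Without the control the market clears where 203 - 4P = 6P - 257, i.e. P* = 46 and Q* = 19.
Because the ceiling (43) lies below the market-clearing price, it is binding.
At P = 43: Qd = 203 - 4·43 = 31 and Qs = 6·43 - 257 = 1.
Only 1 units reach the market. On the demand curve, the marginal buyer's willingness to pay at Q = 1 is (203 - 1)/4 = 50.5.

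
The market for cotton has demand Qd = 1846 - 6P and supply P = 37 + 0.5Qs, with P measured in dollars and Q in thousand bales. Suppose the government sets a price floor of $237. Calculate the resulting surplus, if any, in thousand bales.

0

Rearranging supply gives Qs = 2P - 74. Equilibrium: 1846 - 6P = 2P - 74, so 1920 = 8P and P* = 240, Q* = 406.
The floor of 237 is below the equilibrium price 240, so it is not binding; the market clears at P* = 240, Q* = 406.
Since the control does not bind, there is no surplus.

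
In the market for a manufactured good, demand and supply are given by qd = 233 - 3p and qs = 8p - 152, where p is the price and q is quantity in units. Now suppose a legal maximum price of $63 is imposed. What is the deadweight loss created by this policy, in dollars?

0

Without the control the market clears where 233 - 3p = 8p - 152, i.e. p* = 35 and q* = 128.
The ceiling of 63 is above the equilibrium price 35, so it is not binding; the market clears at p* = 35, q* = 128.
Since the control does not bind, no trades are prevented and deadweight loss is zero.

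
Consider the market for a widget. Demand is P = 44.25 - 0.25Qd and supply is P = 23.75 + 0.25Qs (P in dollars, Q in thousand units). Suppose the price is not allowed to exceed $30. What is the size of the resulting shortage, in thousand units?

32

Rearranging demand gives Qd = 177 - 4P; rearranging supply gives Qs = 4P - 95. Without the control the market clears where 177 - 4P = 4P - 95, i.e. P* = 34 and Q* = 41.
The ceiling of 30 is below the equilibrium price 34, so it binds.
At P = 30: Qd = 177 - 4·30 = 57 and Qs = 4·30 - 95 = 25.
Shortage = Qd - Qs = 57 - 25 = 32.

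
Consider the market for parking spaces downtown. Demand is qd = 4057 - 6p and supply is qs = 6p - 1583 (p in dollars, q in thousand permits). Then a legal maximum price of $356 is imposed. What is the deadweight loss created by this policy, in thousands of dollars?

77976

In a free market, 4057 - 6p = 6p - 1583 gives the equilibrium p* = 470, q* = 1237.
The ceiling of 356 is below the equilibrium price 470, so it binds.
At p = 356: qd = 4057 - 6·356 = 1921 and qs = 6·356 - 1583 = 553.
Quantity traded falls to 553. At q = 553 the demand price is (4057 - 553)/6 = 584 and the supply price is (1583 + 553)/6 = 356.
Deadweight loss = ½ · (584 - 356) · (1237 - 553) = ½ · 228 · 684 = 77976.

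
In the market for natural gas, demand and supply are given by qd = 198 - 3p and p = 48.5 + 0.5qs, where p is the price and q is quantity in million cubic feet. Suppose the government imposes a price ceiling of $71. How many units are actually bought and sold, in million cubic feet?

Rearranging supply gives qs = 2p - 97. Without the control the market clears where 198 - 3p = 2p - 97, i.e. p* = 59 and q* = 21.
The ceiling of 71 is above the equilibrium price 59, so it is not binding; the market clears at p* = 59, q* = 21.

21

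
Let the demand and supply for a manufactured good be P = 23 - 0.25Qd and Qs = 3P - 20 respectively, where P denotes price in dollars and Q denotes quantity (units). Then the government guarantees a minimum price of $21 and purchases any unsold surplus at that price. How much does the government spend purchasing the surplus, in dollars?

735

Rearranging demand gives Qd = 92 - 4P. Equilibrium: 92 - 4P = 3P - 20, so 112 = 7P and P* = 16, Q* = 28.
Because the floor (21) lies above the market-clearing price, it is binding.
At P = 21: Qd = 92 - 4·21 = 8 and Qs = 3·21 - 20 = 43.
Surplus = Qs - Qd = 35.
Government expenditure = surplus × support price = 35 × 21 = 735.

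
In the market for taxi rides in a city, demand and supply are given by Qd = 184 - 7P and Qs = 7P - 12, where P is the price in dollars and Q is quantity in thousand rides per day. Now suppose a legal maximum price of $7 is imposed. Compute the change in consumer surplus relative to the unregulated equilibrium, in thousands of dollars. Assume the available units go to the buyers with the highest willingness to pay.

87.5

Equilibrium: 184 - 7P = 7P - 12, so 196 = 14P and P* = 14, Q* = 86.
Since 7 < 14, the ceiling is binding.
At P = 7: Qd = 184 - 7·7 = 135 and Qs = 7·7 - 12 = 37.
Consumer surplus without the control is ½ · (184/7 - 14) · 86 = 3698/7.
With the ceiling, 37 units are sold at 7 (assume they go to the highest-value buyers). The demand price at Q = 37 is 21, so CS = ½ · [(184/7 - 7) + (21 - 7)] · 37 = 8621/14.
Change in consumer surplus = 8621/14 - 3698/7 = 87.5.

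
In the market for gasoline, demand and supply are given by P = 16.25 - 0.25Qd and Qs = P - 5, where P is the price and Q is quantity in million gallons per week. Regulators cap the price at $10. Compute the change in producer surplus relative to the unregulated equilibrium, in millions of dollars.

Rearranging demand gives Qd = 65 - 4P. Without the control the market clears where 65 - 4P = P - 5, i.e. P* = 14 and Q* = 9.
The ceiling of 10 is below the equilibrium price 14, so it binds.
At P = 10: Qd = 65 - 4·10 = 25 and Qs = 10 - 5 = 5.
Producer surplus without the control is ½ · (14 - 5) · 9 = 40.5.
With the ceiling, producers sell 5 units at 10, so PS = ½ · (10 - 5) · 5 = 12.5.
Change in producer surplus = 12.5 - 40.5 = -28.

-28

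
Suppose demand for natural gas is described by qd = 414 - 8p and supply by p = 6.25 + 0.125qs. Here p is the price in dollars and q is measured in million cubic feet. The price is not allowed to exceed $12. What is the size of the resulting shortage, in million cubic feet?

272

Rearranging supply gives qs = 8p - 50. Setting quantity demanded equal to quantity supplied, 414 - 8p = 8p - 50, gives p* = 29 and q* = 182.
Because the ceiling (12) lies below the market-clearing price, it is binding.
At p = 12: qd = 414 - 8·12 = 318 and qs = 8·12 - 50 = 46.
Shortage = qd - qs = 318 - 46 = 272.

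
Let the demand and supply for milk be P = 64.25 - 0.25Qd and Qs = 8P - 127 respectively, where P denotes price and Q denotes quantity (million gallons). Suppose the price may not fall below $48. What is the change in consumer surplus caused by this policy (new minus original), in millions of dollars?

-1552

Rearranging demand gives Qd = 257 - 4P. Without the control the market clears where 257 - 4P = 8P - 127, i.e. P* = 32 and Q* = 129.
The floor of 48 is above the equilibrium price 32, so it binds.
At P = 48: Qd = 257 - 4·48 = 65 and Qs = 8·48 - 127 = 257.
Consumer surplus without the control is ½ · (64.25 - 32) · 129 = 2080.125.
With the floor, consumers buy 65 units at 48, so CS = ½ · (64.25 - 48) · 65 = 528.125.
Change in consumer surplus = 528.125 - 2080.125 = -1552.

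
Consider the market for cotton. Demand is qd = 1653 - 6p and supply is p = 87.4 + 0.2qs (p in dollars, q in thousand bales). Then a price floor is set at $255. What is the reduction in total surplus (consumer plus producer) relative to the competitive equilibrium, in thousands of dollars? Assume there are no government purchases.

27885

Rearranging supply gives qs = 5p - 437. In a free market, 1653 - 6p = 5p - 437 gives the equilibrium p* = 190, q* = 513.
Since 255 > 190, the floor is binding.
At p = 255: qd = 1653 - 6·255 = 123 and qs = 5·255 - 437 = 838.
Quantity traded falls to 123. At q = 123 the demand price is (1653 - 123)/6 = 255 and the supply price is (437 + 123)/5 = 112.
Deadweight loss = ½ · (255 - 112) · (513 - 123) = ½ · 143 · 390 = 27885.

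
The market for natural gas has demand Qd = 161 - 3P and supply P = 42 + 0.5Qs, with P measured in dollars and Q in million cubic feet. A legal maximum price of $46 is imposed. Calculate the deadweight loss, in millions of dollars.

15

Rearranging supply gives Qs = 2P - 84. Equilibrium: 161 - 3P = 2P - 84, so 245 = 5P and P* = 49, Q* = 14.
Because the ceiling (46) lies below the market-clearing price, it is binding.
At P = 46: Qd = 161 - 3·46 = 23 and Qs = 2·46 - 84 = 8.
Quantity traded falls to 8. At Q = 8 the demand price is (161 - 8)/3 = 51 and the supply price is (84 + 8)/2 = 46.
Deadweight loss = ½ · (51 - 46) · (14 - 8) = ½ · 5 · 6 = 15.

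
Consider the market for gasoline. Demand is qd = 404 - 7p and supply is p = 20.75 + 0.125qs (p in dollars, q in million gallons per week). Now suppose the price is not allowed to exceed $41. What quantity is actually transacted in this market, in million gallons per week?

Rearranging supply gives qs = 8p - 166. Setting quantity demanded equal to quantity supplied, 404 - 7p = 8p - 166, gives p* = 38 and q* = 138.
The ceiling of 41 is above the equilibrium price 38, so it is not binding; the market clears at p* = 38, q* = 138.

138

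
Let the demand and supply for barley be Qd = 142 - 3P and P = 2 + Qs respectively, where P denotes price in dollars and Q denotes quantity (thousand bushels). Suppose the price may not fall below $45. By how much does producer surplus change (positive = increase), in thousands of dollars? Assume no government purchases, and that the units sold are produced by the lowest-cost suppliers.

-301.5

Rearranging supply gives Qs = P - 2. Setting quantity demanded equal to quantity supplied, 142 - 3P = P - 2, gives P* = 36 and Q* = 34.
The floor of 45 is above the equilibrium price 36, so it binds.
At P = 45: Qd = 142 - 3·45 = 7 and Qs = 45 - 2 = 43.
Producer surplus without the control is ½ · (36 - 2) · 34 = 578.
With the floor, 7 units are sold at 45. The supply price at Q = 7 is 9, so PS = ½ · [(45 - 2) + (45 - 9)] · 7 = 276.5.
Change in producer surplus = 276.5 - 578 = -301.5.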